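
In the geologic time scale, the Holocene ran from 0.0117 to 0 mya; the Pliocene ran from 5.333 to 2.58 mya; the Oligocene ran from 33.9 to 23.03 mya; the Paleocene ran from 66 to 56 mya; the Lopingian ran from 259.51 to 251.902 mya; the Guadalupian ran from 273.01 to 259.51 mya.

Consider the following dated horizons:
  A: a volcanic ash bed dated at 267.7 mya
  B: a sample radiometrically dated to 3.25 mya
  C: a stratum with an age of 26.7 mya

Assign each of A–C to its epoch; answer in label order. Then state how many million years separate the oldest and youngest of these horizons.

A — Guadalupian; B — Pliocene; C — Oligocene; span 264.45 million years

A: 267.7 Ma lies in 273.01–259.51 Ma, so Guadalupian.
B: 3.25 Ma lies in 5.333–2.58 Ma, so Pliocene.
C: 26.7 Ma lies in 33.9–23.03 Ma, so Oligocene.
Oldest = 267.7 Ma, youngest = 3.25 Ma → span 264.45 Myr.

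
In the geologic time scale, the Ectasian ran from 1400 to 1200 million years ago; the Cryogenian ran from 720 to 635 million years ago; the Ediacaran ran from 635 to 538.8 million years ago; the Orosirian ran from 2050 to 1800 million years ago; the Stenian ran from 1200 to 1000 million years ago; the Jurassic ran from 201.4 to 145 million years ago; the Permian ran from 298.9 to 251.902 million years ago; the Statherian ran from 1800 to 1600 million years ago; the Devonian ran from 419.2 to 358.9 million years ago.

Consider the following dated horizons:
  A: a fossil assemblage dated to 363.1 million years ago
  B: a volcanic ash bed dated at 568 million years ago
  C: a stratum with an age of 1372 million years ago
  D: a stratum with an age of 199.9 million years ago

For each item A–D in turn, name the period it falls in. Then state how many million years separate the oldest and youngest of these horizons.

Match each age against the start–end ranges in the excerpt: A = 363.1 Ma → Devonian (419.2–358.9); B = 568 Ma → Ediacaran (635–538.8); C = 1372 Ma → Ectasian (1400–1200); D = 199.9 Ma → Jurassic (201.4–145).
The largest age is 1372 Ma and the smallest is 199.9 Ma; their difference is 1172.1 Myr.

A — Devonian; B — Ediacaran; C — Ectasian; D — Jurassic; span 1172.1 million years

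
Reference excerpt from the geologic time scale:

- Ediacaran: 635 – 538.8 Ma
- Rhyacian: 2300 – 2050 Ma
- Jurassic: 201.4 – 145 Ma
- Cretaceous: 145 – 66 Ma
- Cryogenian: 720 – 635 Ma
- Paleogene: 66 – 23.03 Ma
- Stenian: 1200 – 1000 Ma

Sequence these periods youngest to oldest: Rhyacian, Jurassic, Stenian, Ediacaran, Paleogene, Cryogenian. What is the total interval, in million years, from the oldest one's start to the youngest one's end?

Paleogene, Jurassic, Ediacaran, Cryogenian, Stenian, Rhyacian; total span 2276.97 Myr

Start ages (Ma): Rhyacian 2300, Stenian 1200, Cryogenian 720, Ediacaran 635, Jurassic 201.4, Paleogene 66.
Ordered youngest to oldest: Paleogene, Jurassic, Ediacaran, Cryogenian, Stenian, Rhyacian.
Span = 2300 − 23.03 = 2276.97 Myr.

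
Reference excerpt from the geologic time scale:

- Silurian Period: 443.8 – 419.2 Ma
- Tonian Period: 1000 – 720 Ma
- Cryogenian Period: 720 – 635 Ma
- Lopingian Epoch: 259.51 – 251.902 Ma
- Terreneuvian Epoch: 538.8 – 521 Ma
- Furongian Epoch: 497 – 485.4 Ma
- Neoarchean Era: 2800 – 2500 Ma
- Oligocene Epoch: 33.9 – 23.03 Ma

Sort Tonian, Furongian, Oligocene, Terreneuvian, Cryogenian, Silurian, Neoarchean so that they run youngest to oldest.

Oligocene → Silurian → Furongian → Terreneuvian → Cryogenian → Tonian → Neoarchean

Sorting by start age (ascending Ma, since larger Ma = older): Oligocene began 33.9, Silurian began 443.8, Furongian began 497, Terreneuvian began 538.8, Cryogenian began 720, Tonian began 1000, Neoarchean began 2800.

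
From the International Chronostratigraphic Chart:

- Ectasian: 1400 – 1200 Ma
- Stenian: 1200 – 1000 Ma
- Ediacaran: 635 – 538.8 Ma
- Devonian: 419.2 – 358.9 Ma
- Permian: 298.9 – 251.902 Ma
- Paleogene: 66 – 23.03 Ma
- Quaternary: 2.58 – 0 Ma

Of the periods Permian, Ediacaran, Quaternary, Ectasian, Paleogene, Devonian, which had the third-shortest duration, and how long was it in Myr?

Start − end for each: Permian 298.9 − 251.902 = 46.998; Ediacaran 635 − 538.8 = 96.2; Quaternary 2.58 − 0 = 2.58; Ectasian 1400 − 1200 = 200; Paleogene 66 − 23.03 = 42.97; Devonian 419.2 − 358.9 = 60.3.
Ranking these from shortest: Quaternary < Paleogene < Permian < Devonian < Ediacaran < Ectasian.
Position 3 in that ranking is Permian, which lasted 46.998 Myr.

Permian, 46.998 million years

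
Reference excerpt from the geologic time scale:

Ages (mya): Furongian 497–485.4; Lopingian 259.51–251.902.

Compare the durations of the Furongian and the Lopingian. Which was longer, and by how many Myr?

Furongian: 497 − 485.4 = 11.6 Myr.
Lopingian: 259.51 − 251.902 = 7.608 Myr.
Difference: 11.6 − 7.608 = 3.992 Myr, so the Furongian was longer.

Furongian, by 3.992 million years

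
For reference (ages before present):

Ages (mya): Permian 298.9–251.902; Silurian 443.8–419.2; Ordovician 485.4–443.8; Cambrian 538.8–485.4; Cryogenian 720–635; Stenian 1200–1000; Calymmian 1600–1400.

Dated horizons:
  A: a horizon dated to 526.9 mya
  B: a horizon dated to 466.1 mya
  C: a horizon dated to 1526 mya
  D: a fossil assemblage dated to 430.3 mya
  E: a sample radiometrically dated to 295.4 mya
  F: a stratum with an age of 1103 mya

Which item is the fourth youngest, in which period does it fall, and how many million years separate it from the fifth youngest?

Sorted youngest-first by Ma: E (295.4), D (430.3), B (466.1), A (526.9), F (1103), C (1526).
The fourth youngest is A at 526.9 Ma, which lies in 538.8–485.4 Ma: the Cambrian.
The fifth youngest is F at 1103 Ma; separation = |526.9 − 1103| = 576.1 Myr.

A, in the Cambrian; 576.1 million years to F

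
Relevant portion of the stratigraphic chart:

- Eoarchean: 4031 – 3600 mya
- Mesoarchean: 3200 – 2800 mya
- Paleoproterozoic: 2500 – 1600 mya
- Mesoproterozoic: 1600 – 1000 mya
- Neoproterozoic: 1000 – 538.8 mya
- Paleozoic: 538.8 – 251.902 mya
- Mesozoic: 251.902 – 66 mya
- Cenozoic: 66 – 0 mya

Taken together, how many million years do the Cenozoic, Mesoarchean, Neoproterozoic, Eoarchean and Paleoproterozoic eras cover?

2258.2 million years

Each duration: Cenozoic = 66; Mesoarchean = 400; Neoproterozoic = 461.2; Eoarchean = 431; Paleoproterozoic = 900.
Sum: 66 + 400 + 461.2 + 431 + 900 = 2258.2 Myr.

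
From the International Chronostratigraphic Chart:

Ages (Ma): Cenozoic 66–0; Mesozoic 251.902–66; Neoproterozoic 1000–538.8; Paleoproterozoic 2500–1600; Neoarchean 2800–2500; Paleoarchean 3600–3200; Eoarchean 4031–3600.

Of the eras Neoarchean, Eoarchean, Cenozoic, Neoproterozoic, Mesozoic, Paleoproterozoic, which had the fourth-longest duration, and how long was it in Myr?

Neoarchean, 300 million years

Durations: Neoarchean 300; Eoarchean 431; Cenozoic 66; Neoproterozoic 461.2; Mesozoic 185.902; Paleoproterozoic 900 Myr.
Sorted longest-first: Paleoproterozoic (900), Neoproterozoic (461.2), Eoarchean (431), Neoarchean (300), Mesozoic (185.902), Cenozoic (66).
The fourth longest is Neoarchean at 300 Myr.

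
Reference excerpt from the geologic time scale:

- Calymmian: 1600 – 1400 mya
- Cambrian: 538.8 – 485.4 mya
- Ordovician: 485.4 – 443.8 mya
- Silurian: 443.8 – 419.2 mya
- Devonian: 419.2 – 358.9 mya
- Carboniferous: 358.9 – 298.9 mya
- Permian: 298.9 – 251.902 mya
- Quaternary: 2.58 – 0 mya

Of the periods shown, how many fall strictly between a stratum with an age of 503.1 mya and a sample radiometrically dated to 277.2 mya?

4

503.1 Ma sits inside the Cambrian (538.8–485.4) and 277.2 Ma inside the Permian (298.9–251.902); neither of those is wholly between the two dates.
The listed periods lying completely between them are Ordovician, Silurian, Devonian, Carboniferous — 4 in all.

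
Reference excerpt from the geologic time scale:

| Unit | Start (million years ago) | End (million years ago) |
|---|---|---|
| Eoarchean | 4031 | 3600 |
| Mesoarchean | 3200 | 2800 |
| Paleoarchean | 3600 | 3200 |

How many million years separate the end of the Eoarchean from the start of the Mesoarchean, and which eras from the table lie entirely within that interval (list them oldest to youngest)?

400 million years; Paleoarchean

End of Eoarchean = 3600 Ma; start of Mesoarchean = 3200 Ma.
Gap = 3600 − 3200 = 400 Myr.
Eras wholly inside 3600–3200 Ma: Paleoarchean (3600–3200).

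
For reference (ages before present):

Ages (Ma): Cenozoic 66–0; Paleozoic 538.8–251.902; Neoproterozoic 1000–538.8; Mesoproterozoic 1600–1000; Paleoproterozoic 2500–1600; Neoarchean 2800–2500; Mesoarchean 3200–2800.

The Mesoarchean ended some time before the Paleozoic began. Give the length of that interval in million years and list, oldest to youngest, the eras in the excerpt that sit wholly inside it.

End of Mesoarchean = 2800 Ma; start of Paleozoic = 538.8 Ma.
Gap = 2800 − 538.8 = 2261.2 Myr.
Eras wholly inside 2800–538.8 Ma: Neoarchean (2800–2500), Paleoproterozoic (2500–1600), Mesoproterozoic (1600–1000), Neoproterozoic (1000–538.8).

2261.2 million years; Neoarchean, Paleoproterozoic, Mesoproterozoic, Neoproterozoic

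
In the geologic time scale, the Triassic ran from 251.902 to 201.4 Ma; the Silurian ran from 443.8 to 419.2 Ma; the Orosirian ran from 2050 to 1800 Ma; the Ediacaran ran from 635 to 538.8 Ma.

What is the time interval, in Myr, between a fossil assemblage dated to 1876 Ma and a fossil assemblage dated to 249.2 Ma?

1626.8 million years

1876 − 249.2 = 1626.8 million years.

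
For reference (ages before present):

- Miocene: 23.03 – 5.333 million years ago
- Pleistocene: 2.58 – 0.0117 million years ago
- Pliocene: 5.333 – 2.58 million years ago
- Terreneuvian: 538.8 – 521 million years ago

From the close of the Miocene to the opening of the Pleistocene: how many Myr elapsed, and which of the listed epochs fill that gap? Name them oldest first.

2.753 million years; Pliocene

End of Miocene = 5.333 Ma; start of Pleistocene = 2.58 Ma.
Gap = 5.333 − 2.58 = 2.753 Myr.
Epochs wholly inside 5.333–2.58 Ma: Pliocene (5.333–2.58).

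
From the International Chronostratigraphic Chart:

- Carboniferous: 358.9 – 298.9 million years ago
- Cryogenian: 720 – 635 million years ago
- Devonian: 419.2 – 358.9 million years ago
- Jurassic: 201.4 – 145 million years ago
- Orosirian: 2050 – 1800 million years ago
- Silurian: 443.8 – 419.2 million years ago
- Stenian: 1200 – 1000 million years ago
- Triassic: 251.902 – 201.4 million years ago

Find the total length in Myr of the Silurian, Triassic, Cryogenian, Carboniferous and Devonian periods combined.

Duration is start − end for each: (443.8 − 419.2) + (251.902 − 201.4) + (720 − 635) + (358.9 − 298.9) + (419.2 − 358.9).
That is 24.6 + 50.502 + 85 + 60 + 60.3, which totals 280.402 million years.

280.402 million years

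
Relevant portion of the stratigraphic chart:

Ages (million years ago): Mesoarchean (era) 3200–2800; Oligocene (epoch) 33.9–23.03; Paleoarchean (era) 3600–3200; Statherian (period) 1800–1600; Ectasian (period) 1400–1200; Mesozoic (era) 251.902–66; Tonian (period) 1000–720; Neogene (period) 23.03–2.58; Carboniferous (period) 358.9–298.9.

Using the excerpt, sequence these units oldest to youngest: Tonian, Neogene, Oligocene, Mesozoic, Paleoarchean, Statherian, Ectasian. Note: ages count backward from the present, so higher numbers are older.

Sorting by start age (descending Ma, since larger Ma = older): Paleoarchean start 3600, Statherian start 1800, Ectasian start 1400, Tonian start 1000, Mesozoic start 251.902, Oligocene start 33.9, Neogene start 23.03.

Paleoarchean → Statherian → Ectasian → Tonian → Mesozoic → Oligocene → Neogene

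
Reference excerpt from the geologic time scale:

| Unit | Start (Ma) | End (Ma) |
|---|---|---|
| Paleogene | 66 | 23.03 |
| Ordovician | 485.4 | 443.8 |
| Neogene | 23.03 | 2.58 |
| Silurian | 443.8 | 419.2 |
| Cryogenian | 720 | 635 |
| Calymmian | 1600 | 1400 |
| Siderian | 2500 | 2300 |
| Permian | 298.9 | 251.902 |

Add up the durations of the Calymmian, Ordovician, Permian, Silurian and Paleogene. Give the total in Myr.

Each duration: Calymmian = 200; Ordovician = 41.6; Permian = 46.998; Silurian = 24.6; Paleogene = 42.97.
Sum: 200 + 41.6 + 46.998 + 24.6 + 42.97 = 356.168 Myr.

356.168 million years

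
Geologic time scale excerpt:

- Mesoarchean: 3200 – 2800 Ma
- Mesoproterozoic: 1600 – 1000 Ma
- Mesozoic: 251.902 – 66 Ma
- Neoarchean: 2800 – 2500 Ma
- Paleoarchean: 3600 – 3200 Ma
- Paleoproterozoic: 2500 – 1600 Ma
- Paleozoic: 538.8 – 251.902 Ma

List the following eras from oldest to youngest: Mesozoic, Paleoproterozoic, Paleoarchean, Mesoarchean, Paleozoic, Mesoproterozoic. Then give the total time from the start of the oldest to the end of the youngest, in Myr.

Paleoarchean → Mesoarchean → Paleoproterozoic → Mesoproterozoic → Paleozoic → Mesozoic; total span 3534 Myr

Start ages (Ma): Paleoarchean 3600, Mesoarchean 3200, Paleoproterozoic 2500, Mesoproterozoic 1600, Paleozoic 538.8, Mesozoic 251.902.
Ordered oldest to youngest: Paleoarchean, Mesoarchean, Paleoproterozoic, Mesoproterozoic, Paleozoic, Mesozoic.
Span = 3600 − 66 = 3534 Myr.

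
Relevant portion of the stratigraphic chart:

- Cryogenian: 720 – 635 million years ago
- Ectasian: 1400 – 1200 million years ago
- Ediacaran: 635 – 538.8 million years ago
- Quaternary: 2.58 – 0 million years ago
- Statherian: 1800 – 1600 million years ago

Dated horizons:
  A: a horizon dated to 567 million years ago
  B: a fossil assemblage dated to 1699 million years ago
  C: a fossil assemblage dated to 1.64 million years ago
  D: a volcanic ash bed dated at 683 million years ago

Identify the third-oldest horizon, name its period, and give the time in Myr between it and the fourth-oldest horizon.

Larger Ma means older, so oldest first: B 1699 > D 683 > A 567 > C 1.64.
Counting 3 along gives A (567 Ma); the excerpt puts that inside the Ediacaran, 635–538.8 Ma.
Next in line is C (1.64 Ma), and 567 − 1.64 = 565.36 Myr.

A, in the Ediacaran; 565.36 million years to C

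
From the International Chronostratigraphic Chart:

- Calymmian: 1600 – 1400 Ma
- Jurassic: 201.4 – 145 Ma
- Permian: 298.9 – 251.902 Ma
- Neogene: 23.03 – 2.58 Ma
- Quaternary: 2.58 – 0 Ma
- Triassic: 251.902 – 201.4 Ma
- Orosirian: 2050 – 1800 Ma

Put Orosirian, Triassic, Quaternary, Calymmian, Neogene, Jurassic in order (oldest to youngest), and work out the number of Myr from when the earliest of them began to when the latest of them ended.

Orosirian, Calymmian, Triassic, Jurassic, Neogene, Quaternary; total span 2050 Myr

From the excerpt: Orosirian 2050–1800; Triassic 251.902–201.4; Quaternary 2.58–0; Calymmian 1600–1400; Neogene 23.03–2.58; Jurassic 201.4–145 (Ma).
Larger Ma is earlier, so the oldest is Orosirian and the youngest is Quaternary; oldest to youngest: Orosirian, Calymmian, Triassic, Jurassic, Neogene, Quaternary.
Oldest start 2050 minus youngest end 0 gives 2050 Myr overall.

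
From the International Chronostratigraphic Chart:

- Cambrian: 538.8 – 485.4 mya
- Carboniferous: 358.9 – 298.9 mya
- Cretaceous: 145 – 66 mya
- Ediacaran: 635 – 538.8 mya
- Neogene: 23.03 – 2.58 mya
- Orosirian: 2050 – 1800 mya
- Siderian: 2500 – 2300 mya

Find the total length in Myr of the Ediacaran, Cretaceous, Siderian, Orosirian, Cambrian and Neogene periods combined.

Each duration: Ediacaran = 96.2; Cretaceous = 79; Siderian = 200; Orosirian = 250; Cambrian = 53.4; Neogene = 20.45.
Sum: 96.2 + 79 + 200 + 250 + 53.4 + 20.45 = 699.05 Myr.

699.05 million years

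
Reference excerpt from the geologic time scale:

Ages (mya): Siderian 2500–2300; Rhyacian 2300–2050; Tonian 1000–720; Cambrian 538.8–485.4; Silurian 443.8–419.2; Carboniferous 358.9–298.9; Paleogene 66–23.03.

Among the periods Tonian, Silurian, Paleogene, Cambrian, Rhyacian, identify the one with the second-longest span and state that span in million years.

Rhyacian, 250 million years

Start − end for each: Tonian 1000 − 720 = 280; Silurian 443.8 − 419.2 = 24.6; Paleogene 66 − 23.03 = 42.97; Cambrian 538.8 − 485.4 = 53.4; Rhyacian 2300 − 2050 = 250.
Ranking these from longest: Tonian > Rhyacian > Cambrian > Paleogene > Silurian.
Position 2 in that ranking is Rhyacian, which lasted 250 Myr.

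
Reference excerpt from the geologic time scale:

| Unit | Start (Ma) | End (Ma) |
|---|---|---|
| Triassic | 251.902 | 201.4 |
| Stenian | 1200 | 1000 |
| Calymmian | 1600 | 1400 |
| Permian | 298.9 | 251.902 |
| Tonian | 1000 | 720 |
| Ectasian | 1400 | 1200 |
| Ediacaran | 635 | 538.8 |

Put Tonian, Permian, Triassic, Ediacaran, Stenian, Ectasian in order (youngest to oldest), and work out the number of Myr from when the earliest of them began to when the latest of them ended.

Triassic → Permian → Ediacaran → Tonian → Stenian → Ectasian; total span 1198.6 Myr

From the excerpt: Tonian 1000–720; Permian 298.9–251.902; Triassic 251.902–201.4; Ediacaran 635–538.8; Stenian 1200–1000; Ectasian 1400–1200 (Ma).
Larger Ma is earlier, so the oldest is Ectasian and the youngest is Triassic; youngest to oldest: Triassic, Permian, Ediacaran, Tonian, Stenian, Ectasian.
Oldest start 1400 minus youngest end 201.4 gives 1198.6 Myr overall.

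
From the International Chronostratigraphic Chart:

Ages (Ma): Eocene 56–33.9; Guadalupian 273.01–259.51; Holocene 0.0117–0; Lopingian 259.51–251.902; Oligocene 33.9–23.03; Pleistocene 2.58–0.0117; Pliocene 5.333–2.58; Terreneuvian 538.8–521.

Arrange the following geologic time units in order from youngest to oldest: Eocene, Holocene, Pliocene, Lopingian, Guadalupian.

Read off each span (Ma): Eocene 56–33.9; Holocene 0.0117–0; Pliocene 5.333–2.58; Lopingian 259.51–251.902; Guadalupian 273.01–259.51.
Larger Ma is older, so oldest→youngest is Guadalupian, Lopingian, Eocene, Pliocene, Holocene; reverse it for youngest→oldest.

Holocene, Pliocene, Eocene, Lopingian, Guadalupian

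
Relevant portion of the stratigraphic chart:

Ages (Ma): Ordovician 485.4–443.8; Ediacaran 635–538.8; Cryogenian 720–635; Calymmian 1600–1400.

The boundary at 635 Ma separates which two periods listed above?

Cryogenian and Ediacaran

The Cryogenian ends at 635 Ma and the Ediacaran begins at 635 Ma, so they share that boundary.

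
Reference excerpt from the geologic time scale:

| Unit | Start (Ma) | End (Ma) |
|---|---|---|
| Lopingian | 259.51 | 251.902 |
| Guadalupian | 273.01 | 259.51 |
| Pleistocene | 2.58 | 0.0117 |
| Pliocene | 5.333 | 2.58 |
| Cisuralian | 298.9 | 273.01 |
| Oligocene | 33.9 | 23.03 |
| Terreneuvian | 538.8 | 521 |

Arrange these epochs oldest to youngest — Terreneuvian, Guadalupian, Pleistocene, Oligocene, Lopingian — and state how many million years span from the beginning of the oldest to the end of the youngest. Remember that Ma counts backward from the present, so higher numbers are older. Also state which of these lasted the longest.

Start ages (Ma): Terreneuvian 538.8, Guadalupian 273.01, Lopingian 259.51, Oligocene 33.9, Pleistocene 2.58.
Ordered oldest to youngest: Terreneuvian, Guadalupian, Lopingian, Oligocene, Pleistocene.
Span = 538.8 − 0.0117 = 538.7883 Myr.
Durations: Pleistocene 2.5683, Guadalupian 13.5, Oligocene 10.87, Terreneuvian 17.8, Lopingian 7.608 → longest is Terreneuvian (17.8 Myr).

Terreneuvian → Guadalupian → Lopingian → Oligocene → Pleistocene; total span 538.7883 Myr; longest is Terreneuvian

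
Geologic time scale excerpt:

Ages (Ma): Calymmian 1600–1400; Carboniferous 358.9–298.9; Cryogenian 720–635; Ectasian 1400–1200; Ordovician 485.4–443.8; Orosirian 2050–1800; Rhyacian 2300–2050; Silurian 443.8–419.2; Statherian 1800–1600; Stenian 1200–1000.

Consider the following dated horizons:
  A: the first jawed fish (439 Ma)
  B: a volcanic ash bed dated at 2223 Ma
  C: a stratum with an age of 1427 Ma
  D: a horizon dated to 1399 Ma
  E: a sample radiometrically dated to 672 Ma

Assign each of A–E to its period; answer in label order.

A — Silurian; B — Rhyacian; C — Calymmian; D — Ectasian; E — Cryogenian

Match each age against the start–end ranges in the excerpt: A = 439 Ma → Silurian (443.8–419.2); B = 2223 Ma → Rhyacian (2300–2050); C = 1427 Ma → Calymmian (1600–1400); D = 1399 Ma → Ectasian (1400–1200); E = 672 Ma → Cryogenian (720–635).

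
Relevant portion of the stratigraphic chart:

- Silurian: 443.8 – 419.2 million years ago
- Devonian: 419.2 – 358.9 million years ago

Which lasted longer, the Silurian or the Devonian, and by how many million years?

Devonian, by 35.7 million years

Silurian: 443.8 − 419.2 = 24.6 Myr.
Devonian: 419.2 − 358.9 = 60.3 Myr.
Difference: 60.3 − 24.6 = 35.7 Myr, so the Devonian was longer.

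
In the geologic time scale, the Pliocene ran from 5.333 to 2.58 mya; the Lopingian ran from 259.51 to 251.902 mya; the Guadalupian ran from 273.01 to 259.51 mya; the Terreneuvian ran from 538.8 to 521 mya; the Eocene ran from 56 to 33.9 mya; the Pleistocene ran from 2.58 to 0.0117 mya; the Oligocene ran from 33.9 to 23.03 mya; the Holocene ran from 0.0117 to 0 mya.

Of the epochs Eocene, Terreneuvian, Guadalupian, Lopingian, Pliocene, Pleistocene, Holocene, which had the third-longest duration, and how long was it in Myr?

Guadalupian, 13.5 million years

Durations: Eocene 22.1; Terreneuvian 17.8; Guadalupian 13.5; Lopingian 7.608; Pliocene 2.753; Pleistocene 2.5683; Holocene 0.0117 Myr.
Sorted longest-first: Eocene (22.1), Terreneuvian (17.8), Guadalupian (13.5), Lopingian (7.608), Pliocene (2.753), Pleistocene (2.5683), Holocene (0.0117).
The third longest is Guadalupian at 13.5 Myr.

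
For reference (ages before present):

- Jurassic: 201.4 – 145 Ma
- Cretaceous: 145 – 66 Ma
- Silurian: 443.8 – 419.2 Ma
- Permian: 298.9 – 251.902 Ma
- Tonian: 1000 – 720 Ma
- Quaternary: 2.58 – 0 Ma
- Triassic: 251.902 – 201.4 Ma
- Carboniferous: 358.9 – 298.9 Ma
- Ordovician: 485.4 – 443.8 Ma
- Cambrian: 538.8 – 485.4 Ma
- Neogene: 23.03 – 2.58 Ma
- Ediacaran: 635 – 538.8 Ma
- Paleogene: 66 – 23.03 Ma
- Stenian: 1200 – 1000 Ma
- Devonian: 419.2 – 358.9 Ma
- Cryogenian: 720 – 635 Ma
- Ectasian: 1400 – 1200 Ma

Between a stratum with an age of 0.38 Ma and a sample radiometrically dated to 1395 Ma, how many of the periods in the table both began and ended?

15

The older date is 1395 Ma and the younger is 0.38 Ma.
Periods with start < 1395 and end > 0.38 Ma: Stenian (1200–1000), Tonian (1000–720), Cryogenian (720–635), Ediacaran (635–538.8), Cambrian (538.8–485.4), Ordovician (485.4–443.8), Silurian (443.8–419.2), Devonian (419.2–358.9), Carboniferous (358.9–298.9), Permian (298.9–251.902), Triassic (251.902–201.4), Jurassic (201.4–145), Cretaceous (145–66), Paleogene (66–23.03), Neogene (23.03–2.58).
That is 15 complete periods.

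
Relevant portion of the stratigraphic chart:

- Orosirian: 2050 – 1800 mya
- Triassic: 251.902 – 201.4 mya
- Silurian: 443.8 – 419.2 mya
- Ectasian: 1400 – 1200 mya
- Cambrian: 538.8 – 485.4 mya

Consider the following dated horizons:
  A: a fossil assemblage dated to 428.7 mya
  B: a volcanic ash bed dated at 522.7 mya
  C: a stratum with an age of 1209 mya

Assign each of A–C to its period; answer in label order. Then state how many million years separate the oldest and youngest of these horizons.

A: 428.7 Ma lies in 443.8–419.2 Ma, so Silurian.
B: 522.7 Ma lies in 538.8–485.4 Ma, so Cambrian.
C: 1209 Ma lies in 1400–1200 Ma, so Ectasian.
Oldest = 1209 Ma, youngest = 428.7 Ma → span 780.3 Myr.

A — Silurian; B — Cambrian; C — Ectasian; span 780.3 million years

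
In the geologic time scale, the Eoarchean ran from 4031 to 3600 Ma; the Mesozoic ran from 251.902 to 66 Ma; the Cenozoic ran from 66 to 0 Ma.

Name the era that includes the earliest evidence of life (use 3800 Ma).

Eoarchean

3800 Ma lies between 4031 and 3600 Ma, so it falls in the Eoarchean.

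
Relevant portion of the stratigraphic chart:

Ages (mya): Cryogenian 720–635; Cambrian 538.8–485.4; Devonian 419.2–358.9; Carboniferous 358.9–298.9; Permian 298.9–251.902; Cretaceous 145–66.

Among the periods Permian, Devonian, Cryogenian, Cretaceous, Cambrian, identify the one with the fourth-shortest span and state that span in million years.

Cretaceous, 79 million years

Start − end for each: Permian 298.9 − 251.902 = 46.998; Devonian 419.2 − 358.9 = 60.3; Cryogenian 720 − 635 = 85; Cretaceous 145 − 66 = 79; Cambrian 538.8 − 485.4 = 53.4.
Ranking these from shortest: Permian < Cambrian < Devonian < Cretaceous < Cryogenian.
Position 4 in that ranking is Cretaceous, which lasted 79 Myr.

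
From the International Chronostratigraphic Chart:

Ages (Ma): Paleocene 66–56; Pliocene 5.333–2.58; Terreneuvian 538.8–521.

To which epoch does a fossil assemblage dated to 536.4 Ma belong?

536.4 Ma lies between 538.8 and 521 Ma, so it falls in the Terreneuvian.

Terreneuvian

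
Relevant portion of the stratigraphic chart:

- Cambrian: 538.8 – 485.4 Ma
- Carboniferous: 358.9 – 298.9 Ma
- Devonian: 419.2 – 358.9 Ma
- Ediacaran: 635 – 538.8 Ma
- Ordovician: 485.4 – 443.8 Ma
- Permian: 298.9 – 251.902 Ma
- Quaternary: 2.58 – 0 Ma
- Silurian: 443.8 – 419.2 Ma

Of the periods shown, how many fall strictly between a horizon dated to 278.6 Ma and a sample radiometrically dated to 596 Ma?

596 Ma sits inside the Ediacaran (635–538.8) and 278.6 Ma inside the Permian (298.9–251.902); neither of those is wholly between the two dates.
The listed periods lying completely between them are Cambrian, Ordovician, Silurian, Devonian, Carboniferous — 5 in all.

5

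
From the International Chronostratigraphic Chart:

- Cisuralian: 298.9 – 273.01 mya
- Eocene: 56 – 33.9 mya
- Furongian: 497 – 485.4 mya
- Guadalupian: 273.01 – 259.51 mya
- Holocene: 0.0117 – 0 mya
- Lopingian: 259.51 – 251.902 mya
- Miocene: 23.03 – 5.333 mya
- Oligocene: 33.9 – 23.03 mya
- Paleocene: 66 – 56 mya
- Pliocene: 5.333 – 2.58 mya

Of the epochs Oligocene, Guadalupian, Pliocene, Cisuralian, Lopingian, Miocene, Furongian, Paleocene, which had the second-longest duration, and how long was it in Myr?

Durations: Oligocene 10.87; Guadalupian 13.5; Pliocene 2.753; Cisuralian 25.89; Lopingian 7.608; Miocene 17.697; Furongian 11.6; Paleocene 10 Myr.
Sorted longest-first: Cisuralian (25.89), Miocene (17.697), Guadalupian (13.5), Furongian (11.6), Oligocene (10.87), Paleocene (10), Lopingian (7.608), Pliocene (2.753).
The second longest is Miocene at 17.697 Myr.

Miocene, 17.697 million years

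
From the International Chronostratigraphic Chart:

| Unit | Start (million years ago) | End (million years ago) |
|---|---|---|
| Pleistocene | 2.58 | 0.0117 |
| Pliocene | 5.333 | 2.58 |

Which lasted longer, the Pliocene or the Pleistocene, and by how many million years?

Pliocene, by 0.1847 million years

Pliocene: 5.333 − 2.58 = 2.753 Myr.
Pleistocene: 2.58 − 0.0117 = 2.5683 Myr.
Difference: 2.753 − 2.5683 = 0.1847 Myr, so the Pliocene was longer.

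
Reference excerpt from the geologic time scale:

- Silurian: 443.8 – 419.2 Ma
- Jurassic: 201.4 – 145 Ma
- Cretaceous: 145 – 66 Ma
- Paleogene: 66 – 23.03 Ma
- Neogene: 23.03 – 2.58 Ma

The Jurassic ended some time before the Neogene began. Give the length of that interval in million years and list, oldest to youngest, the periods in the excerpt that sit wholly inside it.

121.97 million years; Cretaceous, Paleogene

End of Jurassic = 145 Ma; start of Neogene = 23.03 Ma.
Gap = 145 − 23.03 = 121.97 Myr.
Periods wholly inside 145–23.03 Ma: Cretaceous (145–66), Paleogene (66–23.03).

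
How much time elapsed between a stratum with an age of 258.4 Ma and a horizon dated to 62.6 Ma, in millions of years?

195.8 million years

258.4 − 62.6 = 195.8 million years.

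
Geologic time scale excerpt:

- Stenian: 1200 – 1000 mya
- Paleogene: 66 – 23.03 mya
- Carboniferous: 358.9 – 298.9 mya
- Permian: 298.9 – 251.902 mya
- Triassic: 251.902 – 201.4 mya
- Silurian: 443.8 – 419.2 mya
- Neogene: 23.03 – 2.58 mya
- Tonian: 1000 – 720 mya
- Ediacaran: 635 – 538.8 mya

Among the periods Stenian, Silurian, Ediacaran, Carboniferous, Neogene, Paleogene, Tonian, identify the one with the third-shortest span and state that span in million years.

Start − end for each: Stenian 1200 − 1000 = 200; Silurian 443.8 − 419.2 = 24.6; Ediacaran 635 − 538.8 = 96.2; Carboniferous 358.9 − 298.9 = 60; Neogene 23.03 − 2.58 = 20.45; Paleogene 66 − 23.03 = 42.97; Tonian 1000 − 720 = 280.
Ranking these from shortest: Neogene < Silurian < Paleogene < Carboniferous < Ediacaran < Stenian < Tonian.
Position 3 in that ranking is Paleogene, which lasted 42.97 Myr.

Paleogene, 42.97 million years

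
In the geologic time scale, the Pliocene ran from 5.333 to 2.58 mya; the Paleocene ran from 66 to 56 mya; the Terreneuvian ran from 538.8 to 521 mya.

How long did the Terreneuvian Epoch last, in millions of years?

538.8 − 521 = 17.8 million years.

17.8 million years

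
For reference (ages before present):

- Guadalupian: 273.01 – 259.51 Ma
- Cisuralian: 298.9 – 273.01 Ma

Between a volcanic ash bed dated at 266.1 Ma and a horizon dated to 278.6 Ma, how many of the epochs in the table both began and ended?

0

The older date is 278.6 Ma and the younger is 266.1 Ma.
No epoch both begins after 278.6 Ma and ends before 266.1 Ma, so the count is 0.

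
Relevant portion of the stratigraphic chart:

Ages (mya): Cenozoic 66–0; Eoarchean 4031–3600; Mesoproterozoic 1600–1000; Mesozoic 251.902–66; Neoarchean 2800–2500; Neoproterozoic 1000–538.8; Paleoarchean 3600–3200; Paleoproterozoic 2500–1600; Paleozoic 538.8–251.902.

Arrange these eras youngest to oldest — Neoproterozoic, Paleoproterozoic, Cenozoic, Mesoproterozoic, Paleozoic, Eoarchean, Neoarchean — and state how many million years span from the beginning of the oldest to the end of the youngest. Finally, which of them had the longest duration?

Start ages (Ma): Eoarchean 4031, Neoarchean 2800, Paleoproterozoic 2500, Mesoproterozoic 1600, Neoproterozoic 1000, Paleozoic 538.8, Cenozoic 66.
Ordered youngest to oldest: Cenozoic, Paleozoic, Neoproterozoic, Mesoproterozoic, Paleoproterozoic, Neoarchean, Eoarchean.
Span = 4031 − 0 = 4031 Myr.
Durations: Neoarchean 300, Neoproterozoic 461.2, Mesoproterozoic 600, Paleoproterozoic 900, Cenozoic 66, Paleozoic 286.898, Eoarchean 431 → longest is Paleoproterozoic (900 Myr).

Cenozoic → Paleozoic → Neoproterozoic → Mesoproterozoic → Paleoproterozoic → Neoarchean → Eoarchean; total span 4031 Myr; longest is Paleoproterozoic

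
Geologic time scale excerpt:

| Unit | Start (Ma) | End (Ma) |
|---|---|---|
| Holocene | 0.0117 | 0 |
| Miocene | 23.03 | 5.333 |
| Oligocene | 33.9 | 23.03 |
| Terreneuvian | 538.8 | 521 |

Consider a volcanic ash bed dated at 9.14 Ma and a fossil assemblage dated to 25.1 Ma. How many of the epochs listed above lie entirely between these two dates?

Checking each listed span, none has both start < 25.1 Ma and end > 9.14 Ma — every epoch straddles one of the two dates or lies outside them — so the count is 0.

0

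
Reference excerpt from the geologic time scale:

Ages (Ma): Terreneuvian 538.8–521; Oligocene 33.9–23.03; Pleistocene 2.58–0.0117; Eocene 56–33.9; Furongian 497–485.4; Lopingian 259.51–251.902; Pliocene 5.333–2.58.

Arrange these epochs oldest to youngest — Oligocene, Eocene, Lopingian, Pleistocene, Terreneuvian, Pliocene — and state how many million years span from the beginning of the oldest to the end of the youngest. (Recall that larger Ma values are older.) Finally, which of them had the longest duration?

Start ages (Ma): Terreneuvian 538.8, Lopingian 259.51, Eocene 56, Oligocene 33.9, Pliocene 5.333, Pleistocene 2.58.
Ordered oldest to youngest: Terreneuvian, Lopingian, Eocene, Oligocene, Pliocene, Pleistocene.
Span = 538.8 − 0.0117 = 538.7883 Myr.
Durations: Eocene 22.1, Lopingian 7.608, Pliocene 2.753, Pleistocene 2.5683, Oligocene 10.87, Terreneuvian 17.8 → longest is Eocene (22.1 Myr).

Terreneuvian, Lopingian, Eocene, Oligocene, Pliocene, Pleistocene; total span 538.7883 Myr; longest is Eocene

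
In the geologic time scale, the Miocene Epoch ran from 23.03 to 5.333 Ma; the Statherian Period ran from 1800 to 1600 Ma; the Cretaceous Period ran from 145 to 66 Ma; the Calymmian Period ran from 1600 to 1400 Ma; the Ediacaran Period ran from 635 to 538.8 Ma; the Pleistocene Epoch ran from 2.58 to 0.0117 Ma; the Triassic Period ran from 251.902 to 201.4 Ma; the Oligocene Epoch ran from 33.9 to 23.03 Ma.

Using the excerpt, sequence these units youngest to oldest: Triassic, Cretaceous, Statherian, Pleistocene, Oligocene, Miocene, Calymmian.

Sorting by start age (ascending Ma, since larger Ma = older): Pleistocene began 2.58, Miocene began 23.03, Oligocene began 33.9, Cretaceous began 145, Triassic began 251.902, Calymmian began 1600, Statherian began 1800.

Pleistocene, Miocene, Oligocene, Cretaceous, Triassic, Calymmian, Statherian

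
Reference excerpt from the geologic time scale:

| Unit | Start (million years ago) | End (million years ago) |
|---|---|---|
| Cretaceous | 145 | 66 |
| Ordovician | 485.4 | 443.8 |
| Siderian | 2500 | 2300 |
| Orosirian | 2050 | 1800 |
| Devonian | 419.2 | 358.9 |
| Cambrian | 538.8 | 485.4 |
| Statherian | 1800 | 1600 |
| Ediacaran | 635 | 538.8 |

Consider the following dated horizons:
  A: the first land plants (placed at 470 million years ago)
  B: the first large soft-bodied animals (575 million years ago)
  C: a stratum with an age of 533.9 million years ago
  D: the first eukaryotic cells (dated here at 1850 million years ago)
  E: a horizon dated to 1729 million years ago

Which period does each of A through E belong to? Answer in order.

A — Ordovician; B — Ediacaran; C — Cambrian; D — Orosirian; E — Statherian

Match each age against the start–end ranges in the excerpt: A = 470 Ma → Ordovician (485.4–443.8); B = 575 Ma → Ediacaran (635–538.8); C = 533.9 Ma → Cambrian (538.8–485.4); D = 1850 Ma → Orosirian (2050–1800); E = 1729 Ma → Statherian (1800–1600).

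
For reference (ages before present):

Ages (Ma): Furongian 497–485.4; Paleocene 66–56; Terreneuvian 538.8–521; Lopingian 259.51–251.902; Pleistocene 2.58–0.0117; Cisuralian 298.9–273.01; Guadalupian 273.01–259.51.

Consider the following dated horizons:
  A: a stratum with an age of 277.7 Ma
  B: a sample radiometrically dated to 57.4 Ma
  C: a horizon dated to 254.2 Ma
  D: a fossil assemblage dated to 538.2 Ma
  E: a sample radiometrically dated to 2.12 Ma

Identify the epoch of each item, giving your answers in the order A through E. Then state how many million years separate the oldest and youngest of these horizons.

A — Cisuralian; B — Paleocene; C — Lopingian; D — Terreneuvian; E — Pleistocene; span 536.08 million years

A: 277.7 Ma lies in 298.9–273.01 Ma, so Cisuralian.
B: 57.4 Ma lies in 66–56 Ma, so Paleocene.
C: 254.2 Ma lies in 259.51–251.902 Ma, so Lopingian.
D: 538.2 Ma lies in 538.8–521 Ma, so Terreneuvian.
E: 2.12 Ma lies in 2.58–0.0117 Ma, so Pleistocene.
Oldest = 538.2 Ma, youngest = 2.12 Ma → span 536.08 Myr.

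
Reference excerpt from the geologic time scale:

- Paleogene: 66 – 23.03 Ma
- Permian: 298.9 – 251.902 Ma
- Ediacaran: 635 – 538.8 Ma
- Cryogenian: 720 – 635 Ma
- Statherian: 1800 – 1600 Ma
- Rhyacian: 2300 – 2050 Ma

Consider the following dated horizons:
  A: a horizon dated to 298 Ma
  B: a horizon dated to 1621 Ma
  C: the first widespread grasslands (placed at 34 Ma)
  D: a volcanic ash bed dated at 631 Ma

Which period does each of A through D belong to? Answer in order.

A — Permian; B — Statherian; C — Paleogene; D — Ediacaran

A: 298 Ma lies in 298.9–251.902 Ma, so Permian.
B: 1621 Ma lies in 1800–1600 Ma, so Statherian.
C: 34 Ma lies in 66–23.03 Ma, so Paleogene.
D: 631 Ma lies in 635–538.8 Ma, so Ediacaran.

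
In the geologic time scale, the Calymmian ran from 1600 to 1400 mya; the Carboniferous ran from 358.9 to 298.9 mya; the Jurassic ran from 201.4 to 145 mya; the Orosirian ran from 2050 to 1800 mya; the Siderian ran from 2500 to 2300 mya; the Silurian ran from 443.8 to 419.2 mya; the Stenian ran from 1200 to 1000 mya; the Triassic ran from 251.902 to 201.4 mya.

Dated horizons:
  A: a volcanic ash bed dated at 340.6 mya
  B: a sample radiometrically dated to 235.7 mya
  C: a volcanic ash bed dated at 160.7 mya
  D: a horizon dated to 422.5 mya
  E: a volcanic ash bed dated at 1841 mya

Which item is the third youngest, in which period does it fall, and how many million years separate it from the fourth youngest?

A, in the Carboniferous; 81.9 million years to D

Smaller Ma means younger, so youngest first: C 160.7 < B 235.7 < A 340.6 < D 422.5 < E 1841.
Counting 3 along gives A (340.6 Ma); the excerpt puts that inside the Carboniferous, 358.9–298.9 Ma.
Next in line is D (422.5 Ma), and 422.5 − 340.6 = 81.9 Myr.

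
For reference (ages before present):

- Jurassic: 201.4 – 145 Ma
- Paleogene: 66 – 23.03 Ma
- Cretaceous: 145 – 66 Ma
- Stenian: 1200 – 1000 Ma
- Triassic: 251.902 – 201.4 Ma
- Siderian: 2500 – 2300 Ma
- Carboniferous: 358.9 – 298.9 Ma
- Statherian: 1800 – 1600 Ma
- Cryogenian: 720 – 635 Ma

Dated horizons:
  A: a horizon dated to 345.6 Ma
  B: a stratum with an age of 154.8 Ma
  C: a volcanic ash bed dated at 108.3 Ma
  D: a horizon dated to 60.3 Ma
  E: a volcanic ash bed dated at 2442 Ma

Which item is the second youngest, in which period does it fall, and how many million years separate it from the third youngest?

Smaller Ma means younger, so youngest first: D 60.3 < C 108.3 < B 154.8 < A 345.6 < E 2442.
Counting 2 along gives C (108.3 Ma); the excerpt puts that inside the Cretaceous, 145–66 Ma.
Next in line is B (154.8 Ma), and 154.8 − 108.3 = 46.5 Myr.

C, in the Cretaceous; 46.5 million years to B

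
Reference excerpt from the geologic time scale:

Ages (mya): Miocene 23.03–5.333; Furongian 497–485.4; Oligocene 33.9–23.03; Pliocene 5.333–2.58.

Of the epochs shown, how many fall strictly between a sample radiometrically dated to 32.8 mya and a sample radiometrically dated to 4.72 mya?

1

The older date is 32.8 Ma and the younger is 4.72 Ma.
Epochs with start < 32.8 and end > 4.72 Ma: Miocene (23.03–5.333).
That is 1 complete epoch.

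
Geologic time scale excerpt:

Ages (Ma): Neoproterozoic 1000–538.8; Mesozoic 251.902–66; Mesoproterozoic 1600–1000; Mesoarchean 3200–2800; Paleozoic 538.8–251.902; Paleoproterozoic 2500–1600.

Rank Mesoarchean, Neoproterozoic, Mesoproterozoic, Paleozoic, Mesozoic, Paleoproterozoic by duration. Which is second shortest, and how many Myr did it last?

Paleozoic, 286.898 million years

Start − end for each: Mesoarchean 3200 − 2800 = 400; Neoproterozoic 1000 − 538.8 = 461.2; Mesoproterozoic 1600 − 1000 = 600; Paleozoic 538.8 − 251.902 = 286.898; Mesozoic 251.902 − 66 = 185.902; Paleoproterozoic 2500 − 1600 = 900.
Ranking these from shortest: Mesozoic < Paleozoic < Mesoarchean < Neoproterozoic < Mesoproterozoic < Paleoproterozoic.
Position 2 in that ranking is Paleozoic, which lasted 286.898 Myr.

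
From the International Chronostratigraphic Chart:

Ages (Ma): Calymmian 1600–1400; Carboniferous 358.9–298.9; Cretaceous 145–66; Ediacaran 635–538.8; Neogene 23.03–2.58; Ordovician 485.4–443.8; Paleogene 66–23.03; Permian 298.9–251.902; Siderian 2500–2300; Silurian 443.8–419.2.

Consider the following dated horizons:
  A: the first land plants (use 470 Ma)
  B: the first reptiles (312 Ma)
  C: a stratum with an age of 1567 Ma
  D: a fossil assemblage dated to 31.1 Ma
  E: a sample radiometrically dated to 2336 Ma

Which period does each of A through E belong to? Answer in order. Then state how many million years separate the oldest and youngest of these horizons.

A: 470 Ma lies in 485.4–443.8 Ma, so Ordovician.
B: 312 Ma lies in 358.9–298.9 Ma, so Carboniferous.
C: 1567 Ma lies in 1600–1400 Ma, so Calymmian.
D: 31.1 Ma lies in 66–23.03 Ma, so Paleogene.
E: 2336 Ma lies in 2500–2300 Ma, so Siderian.
Oldest = 2336 Ma, youngest = 31.1 Ma → span 2304.9 Myr.

A — Ordovician; B — Carboniferous; C — Calymmian; D — Paleogene; E — Siderian; span 2304.9 million years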